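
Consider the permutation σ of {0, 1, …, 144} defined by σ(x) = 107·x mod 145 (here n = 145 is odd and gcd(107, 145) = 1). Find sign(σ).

-1

Start at x=74: 74 → 88 → 136 → 52 → 54 → 123 → 111 → … (one orbit).
10 cycles of lengths [28, 28, 28, 28, 7, 7, 7, 7, 4, 1].
n − c = 145 − 10 = 135; sign = (−1)^135 = -1.
Check: (107/145) = -1 by Zolotarev.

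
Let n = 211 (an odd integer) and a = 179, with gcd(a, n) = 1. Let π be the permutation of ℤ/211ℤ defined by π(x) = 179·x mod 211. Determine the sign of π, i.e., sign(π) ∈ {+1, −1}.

+1

Orbit of 123 under x↦179x: [123, 73, 196, 58, 43, 101, 144]… (length divides ord_211(179)).
Cycle lengths of π_179 on ℤ/211ℤ: [21, 21, 21, 21, 21, 21, 21, 21, 21, 21, 1]; 11 cycles in total.
Σ(ℓ_i−1) = 211−11 = 200; sign = (−1)^200 = +1.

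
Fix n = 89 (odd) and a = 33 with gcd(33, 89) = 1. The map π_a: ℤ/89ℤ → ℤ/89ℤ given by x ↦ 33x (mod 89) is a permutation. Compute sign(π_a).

-1

Trace 35: π^k(35) = [35, 87, 23, 47, 38, 8, 86] for k=0..6.
Decompose π into cycles: lengths [88, 1] (2 cycles, including the fixed point 0).
Σ(ℓ_i−1) = 89−2 = 87; sign = (−1)^87 = -1.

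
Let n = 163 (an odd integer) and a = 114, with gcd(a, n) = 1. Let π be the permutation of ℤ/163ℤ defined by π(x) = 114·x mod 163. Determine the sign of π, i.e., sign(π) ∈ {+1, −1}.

-1

Trace 7: π^k(7) = [7, 146, 18, 96, 23, 14, 129] for k=0..6.
2 cycles of lengths [162, 1].
Σ(ℓ_i−1) = 163−2 = 161; sign = (−1)^161 = -1.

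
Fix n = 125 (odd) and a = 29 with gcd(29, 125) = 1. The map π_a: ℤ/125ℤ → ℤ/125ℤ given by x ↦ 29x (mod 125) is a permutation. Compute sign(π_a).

+1

Trace 86: π^k(86) = [86, 119, 76, 79, 41, 64, 106] for k=0..6.
π_29 has 7 disjoint cycles with lengths [50, 50, 10, 10, 2, 2, 1] on {0,…,124}.
125 − 7 = 118 transpositions; sign(π) = (−1)^118 = +1.
Check: (29/125) = +1 by Zolotarev.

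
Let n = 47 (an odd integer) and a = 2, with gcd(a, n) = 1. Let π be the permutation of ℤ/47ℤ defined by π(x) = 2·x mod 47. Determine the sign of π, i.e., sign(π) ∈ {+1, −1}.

Trace 25: π^k(25) = [25, 3, 6, 12, 24, 1, 2] for k=0..6.
The orbit structure of x ↦ 2x mod 47: 3 orbits of sizes [23, 23, 1].
n − c = 47 − 3 = 44; sign = (−1)^44 = +1.
Via Zolotarev, sign(π_{2}) = (2|47) = +1.

+1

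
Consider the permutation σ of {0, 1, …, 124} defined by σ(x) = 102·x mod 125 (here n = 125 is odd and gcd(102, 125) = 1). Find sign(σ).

Orbit of 77 under x↦102x: [77, 104, 108, 16, 7, 89, 78]… (length divides ord_125(102)).
4 cycles of lengths [100, 20, 4, 1].
With 4 cycles on 125 points, sign = (−1)^{125−4} = -1.
The Jacobi symbol (102|125) = -1 (Zolotarev) agrees.

-1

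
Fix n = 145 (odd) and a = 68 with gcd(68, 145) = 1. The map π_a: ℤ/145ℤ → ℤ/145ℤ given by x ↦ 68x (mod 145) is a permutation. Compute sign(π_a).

+1

Start at x=68: 68 → 129 → 72 → 111 → 8 → 109 → 17 → … (one orbit).
π_68 has 7 disjoint cycles with lengths [28, 28, 28, 28, 28, 4, 1] on {0,…,144}.
7 cycles on 145: each ℓ→(−1)^(ℓ−1), product (−1)^138 = +1.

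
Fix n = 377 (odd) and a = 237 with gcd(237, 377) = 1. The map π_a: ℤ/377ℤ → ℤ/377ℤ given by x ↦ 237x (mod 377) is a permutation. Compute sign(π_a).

Start at x=295: 295 → 170 → 328 → 74 → 196 → 81 → 347 → … (one orbit).
Cycle type of π: 42×8 + 14×2 + 3×4 + 1; total 15 cycles.
377 − 15 = 362 transpositions; sign(π) = (−1)^362 = +1.
The Jacobi symbol (237|377) = +1 (Zolotarev) agrees.

+1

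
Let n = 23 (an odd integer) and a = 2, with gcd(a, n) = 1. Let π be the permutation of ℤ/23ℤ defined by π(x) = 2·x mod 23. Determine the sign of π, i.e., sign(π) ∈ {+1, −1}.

+1

Trace 12: π^k(12) = [12, 1, 2, 4, 8, 16, 9] for k=0..6.
The orbit structure of x ↦ 2x mod 23: 3 orbits of sizes [11, 11, 1].
3 cycles on 23: each ℓ→(−1)^(ℓ−1), product (−1)^20 = +1.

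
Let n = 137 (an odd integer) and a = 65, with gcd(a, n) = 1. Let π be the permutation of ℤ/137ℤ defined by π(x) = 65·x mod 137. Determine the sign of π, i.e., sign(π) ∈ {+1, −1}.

+1

Start at x=56: 56 → 78 → 1 → 65 → 115 → 77 → 73 → … (one orbit).
Decompose π into cycles: lengths [34, 34, 34, 34, 1] (5 cycles, including the fixed point 0).
n − c = 137 − 5 = 132; sign = (−1)^132 = +1.
Zolotarev: (65|137) = +1, matching the cycle-count sign.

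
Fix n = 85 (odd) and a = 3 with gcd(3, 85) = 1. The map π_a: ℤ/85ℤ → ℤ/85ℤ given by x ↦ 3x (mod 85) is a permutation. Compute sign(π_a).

+1

Trace 1: π^k(1) = [1, 3, 9, 27, 81, 73, 49] for k=0..6.
Cycle lengths of π_3 on ℤ/85ℤ: [16, 16, 16, 16, 16, 4, 1]; 7 cycles in total.
7 cycles on 85: each ℓ→(−1)^(ℓ−1), product (−1)^78 = +1.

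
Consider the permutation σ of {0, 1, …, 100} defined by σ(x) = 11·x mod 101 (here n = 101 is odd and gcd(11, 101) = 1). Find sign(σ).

Trace 17: π^k(17) = [17, 86, 37, 3, 33, 60, 54] for k=0..6.
Cycle lengths of π_11 on ℤ/101ℤ: [100, 1]; 2 cycles in total.
2 cycles on 101: each ℓ→(−1)^(ℓ−1), product (−1)^99 = -1.

-1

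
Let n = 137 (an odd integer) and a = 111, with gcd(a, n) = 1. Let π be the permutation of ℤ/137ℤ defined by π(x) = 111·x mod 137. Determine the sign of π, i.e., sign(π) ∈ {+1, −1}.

-1

Start at x=4: 4 → 33 → 101 → 114 → 50 → 70 → 98 → … (one orbit).
The orbit structure of x ↦ 111x mod 137: 2 orbits of sizes [136, 1].
sign(π) = (−1)^{n − #cycles} = (−1)^{137−2} = (−1)^135 = -1.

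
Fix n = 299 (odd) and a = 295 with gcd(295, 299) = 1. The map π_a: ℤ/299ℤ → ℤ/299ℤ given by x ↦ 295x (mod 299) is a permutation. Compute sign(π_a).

-1

Trace 120: π^k(120) = [120, 118, 126, 94, 222, 9, 263] for k=0..6.
π_295 has 10 disjoint cycles with lengths [66, 66, 66, 66, 22, 3, 3, 3, 3, 1] on {0,…,298}.
sign(π) = (−1)^{n − #cycles} = (−1)^{299−10} = (−1)^289 = -1.
Via Zolotarev, sign(π_{295}) = (295|299) = -1.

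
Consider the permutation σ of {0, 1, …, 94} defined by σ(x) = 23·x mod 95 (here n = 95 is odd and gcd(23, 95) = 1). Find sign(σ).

-1

Trace 6: π^k(6) = [6, 43, 39, 42, 16, 83, 9] for k=0..6.
Cycle lengths of π_23 on ℤ/95ℤ: [36, 36, 9, 9, 4, 1]; 6 cycles in total.
With 6 cycles on 95 points, sign = (−1)^{95−6} = -1.
Zolotarev: (23|95) = -1, matching the cycle-count sign.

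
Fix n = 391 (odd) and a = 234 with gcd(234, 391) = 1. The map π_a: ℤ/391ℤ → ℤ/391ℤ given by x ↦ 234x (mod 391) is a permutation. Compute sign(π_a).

Start at x=254: 254 → 4 → 154 → 64 → 118 → 242 → 324 → … (one orbit).
The orbit structure of x ↦ 234x mod 391: 15 orbits of sizes [44, 44, 44, 44, 44, 44, 44, 44, 11, 11, 4, 4, 4, 4, 1].
391 − 15 = 376 transpositions; sign(π) = (−1)^376 = +1.
Zolotarev: (234|391) = +1, matching the cycle-count sign.

+1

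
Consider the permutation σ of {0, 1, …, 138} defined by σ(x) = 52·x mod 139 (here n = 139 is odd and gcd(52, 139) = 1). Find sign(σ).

+1

Orbit of 45 under x↦52x: [45, 116, 55, 80, 129, 36, 65]… (length divides ord_139(52)).
Cycle lengths of π_52 on ℤ/139ℤ: [23, 23, 23, 23, 23, 23, 1]; 7 cycles in total.
n − c = 139 − 7 = 132; sign = (−1)^132 = +1.
Via Zolotarev, sign(π_{52}) = (52|139) = +1.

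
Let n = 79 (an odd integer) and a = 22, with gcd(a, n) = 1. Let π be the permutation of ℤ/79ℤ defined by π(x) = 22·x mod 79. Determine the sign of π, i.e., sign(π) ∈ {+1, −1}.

Orbit of 21 under x↦22x: [21, 67, 52, 38, 46, 64, 65]… (length divides ord_79(22)).
Decompose π into cycles: lengths [13, 13, 13, 13, 13, 13, 1] (7 cycles, including the fixed point 0).
sign(π) = (−1)^{n − #cycles} = (−1)^{79−7} = (−1)^72 = +1.

+1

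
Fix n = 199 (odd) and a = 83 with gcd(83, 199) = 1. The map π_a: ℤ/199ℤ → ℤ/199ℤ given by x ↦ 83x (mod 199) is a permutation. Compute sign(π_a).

Orbit of 42 under x↦83x: [42, 103, 191, 132, 11, 117, 159]… (length divides ord_199(83)).
Cycle type of π: 66×3 + 1; total 4 cycles.
4 cycles on 199: each ℓ→(−1)^(ℓ−1), product (−1)^195 = -1.
Check: (83/199) = -1 by Zolotarev.

-1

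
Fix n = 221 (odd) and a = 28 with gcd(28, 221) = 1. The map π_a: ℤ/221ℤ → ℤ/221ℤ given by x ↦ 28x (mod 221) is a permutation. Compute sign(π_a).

+1

Start at x=141: 141 → 191 → 44 → 127 → 20 → 118 → 210 → … (one orbit).
Cycle lengths of π_28 on ℤ/221ℤ: [48, 48, 48, 48, 16, 12, 1]; 7 cycles in total.
With 7 cycles on 221 points, sign = (−1)^{221−7} = +1.
(28|221)_J = +1 (Zolotarev's lemma cross-check).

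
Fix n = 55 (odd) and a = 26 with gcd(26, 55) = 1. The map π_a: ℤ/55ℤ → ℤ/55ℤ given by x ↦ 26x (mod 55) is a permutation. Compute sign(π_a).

+1

Orbit of 1 under x↦26x: [1, 26, 16, 31, 36]… (length divides ord_55(26)).
Cycle lengths of π_26 on ℤ/55ℤ: [5, 5, 5, 5, 5, 5, 5, 5, 5, 5, 1, 1, 1, 1, 1]; 15 cycles in total.
sign(π) = (−1)^{n − #cycles} = (−1)^{55−15} = (−1)^40 = +1.
Zolotarev: (26|55) = +1, matching the cycle-count sign.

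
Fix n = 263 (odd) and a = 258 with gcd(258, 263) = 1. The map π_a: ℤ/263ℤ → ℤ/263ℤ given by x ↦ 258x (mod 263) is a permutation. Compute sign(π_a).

Start at x=52: 52 → 3 → 248 → 75 → 151 → 34 → 93 → … (one orbit).
Cycle lengths of π_258 on ℤ/263ℤ: [131, 131, 1]; 3 cycles in total.
With 3 cycles on 263 points, sign = (−1)^{263−3} = +1.
Zolotarev: (258|263) = +1, matching the cycle-count sign.

+1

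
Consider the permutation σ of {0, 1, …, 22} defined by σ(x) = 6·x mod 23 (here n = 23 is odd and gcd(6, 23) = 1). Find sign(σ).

+1

Orbit of 12 under x↦6x: [12, 3, 18, 16, 4, 1, 6]… (length divides ord_23(6)).
The orbit structure of x ↦ 6x mod 23: 3 orbits of sizes [11, 11, 1].
3 cycles on 23: each ℓ→(−1)^(ℓ−1), product (−1)^20 = +1.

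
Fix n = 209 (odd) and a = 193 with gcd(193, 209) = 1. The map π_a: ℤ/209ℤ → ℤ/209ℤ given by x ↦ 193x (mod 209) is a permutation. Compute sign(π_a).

Start at x=207: 207 → 32 → 115 → 41 → 180 → 46 → 100 → … (one orbit).
5 cycles of lengths [90, 90, 18, 10, 1].
Σ(ℓ_i−1) = 209−5 = 204; sign = (−1)^204 = +1.
The Jacobi symbol (193|209) = +1 (Zolotarev) agrees.

+1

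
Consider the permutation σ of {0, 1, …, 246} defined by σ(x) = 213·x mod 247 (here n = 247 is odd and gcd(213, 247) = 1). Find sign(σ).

Orbit of 64 under x↦213x: [64, 47, 131, 239, 25, 138, 1]… (length divides ord_247(213)).
Cycle type of π: 36×6 + 9×2 + 4×3 + 1; total 12 cycles.
Σ(ℓ_i−1) = 247−12 = 235; sign = (−1)^235 = -1.
Via Zolotarev, sign(π_{213}) = (213|247) = -1.

-1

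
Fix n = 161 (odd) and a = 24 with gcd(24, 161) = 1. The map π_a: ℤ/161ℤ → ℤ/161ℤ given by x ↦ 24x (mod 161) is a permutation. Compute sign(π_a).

Trace 47: π^k(47) = [47, 1, 24, 93, 139, 116] for k=0..5.
Cycle type of π: 6×23 + 1×23; total 46 cycles.
Σ(ℓ_i−1) = 161−46 = 115; sign = (−1)^115 = -1.

-1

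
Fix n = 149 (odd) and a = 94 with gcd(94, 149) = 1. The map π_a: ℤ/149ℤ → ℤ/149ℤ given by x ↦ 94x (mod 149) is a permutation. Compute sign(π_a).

-1

Trace 13: π^k(13) = [13, 30, 138, 9, 101, 107, 75] for k=0..6.
π_94 has 2 disjoint cycles with lengths [148, 1] on {0,…,148}.
Σ(ℓ_i−1) = 149−2 = 147; sign = (−1)^147 = -1.
Zolotarev: (94|149) = -1, matching the cycle-count sign.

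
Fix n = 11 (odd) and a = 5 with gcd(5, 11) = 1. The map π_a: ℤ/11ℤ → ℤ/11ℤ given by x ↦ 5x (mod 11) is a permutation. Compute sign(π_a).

+1

Orbit of 4 under x↦5x: [4, 9, 1, 5, 3]… (length divides ord_11(5)).
π_5 has 3 disjoint cycles with lengths [5, 5, 1] on {0,…,10}.
sign(π) = (−1)^{n − #cycles} = (−1)^{11−3} = (−1)^8 = +1.
Check: (5/11) = +1 by Zolotarev.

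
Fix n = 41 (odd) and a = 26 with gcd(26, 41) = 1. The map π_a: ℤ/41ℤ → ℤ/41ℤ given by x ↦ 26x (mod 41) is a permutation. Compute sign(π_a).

Trace 37: π^k(37) = [37, 19, 2, 11, 40, 15, 21] for k=0..6.
Decompose π into cycles: lengths [40, 1] (2 cycles, including the fixed point 0).
n − c = 41 − 2 = 39; sign = (−1)^39 = -1.
Via Zolotarev, sign(π_{26}) = (26|41) = -1.

-1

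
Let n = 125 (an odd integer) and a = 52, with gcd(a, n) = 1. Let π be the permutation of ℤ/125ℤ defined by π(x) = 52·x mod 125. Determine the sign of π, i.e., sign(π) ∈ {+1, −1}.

-1

Orbit of 109 under x↦52x: [109, 43, 111, 22, 19, 113, 1]… (length divides ord_125(52)).
Cycle type of π: 100 + 20 + 4 + 1; total 4 cycles.
125 − 4 = 121 transpositions; sign(π) = (−1)^121 = -1.
(52|125)_J = -1 (Zolotarev's lemma cross-check).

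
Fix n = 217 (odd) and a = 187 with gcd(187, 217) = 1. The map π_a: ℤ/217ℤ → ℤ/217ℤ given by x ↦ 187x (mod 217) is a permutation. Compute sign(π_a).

Trace 187: π^k(187) = [187, 32, 125, 156, 94, 1] for k=0..5.
Cycle lengths of π_187 on ℤ/217ℤ: [6, 6, 6, 6, 6, 6, 6, 6, 6, 6, 6, 6, 6, 6, 6, 6, 6, 6, 6, 6, 6, 6, 6, 6, 6, 6, 6, 6, 6, 6, 6, 1, 1, 1, 1, 1, 1, 1, 1, 1, 1, 1, 1, 1, 1, 1, 1, 1, 1, 1, 1, 1, 1, 1, 1, 1, 1, 1, 1, 1, 1, 1]; 62 cycles in total.
Σ(ℓ_i−1) = 217−62 = 155; sign = (−1)^155 = -1.

-1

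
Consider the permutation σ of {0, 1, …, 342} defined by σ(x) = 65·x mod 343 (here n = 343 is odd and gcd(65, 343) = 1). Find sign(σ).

Orbit of 141 under x↦65x: [141, 247, 277, 169, 9, 242, 295]… (length divides ord_343(65)).
The orbit structure of x ↦ 65x mod 343: 7 orbits of sizes [147, 147, 21, 21, 3, 3, 1].
Σ(ℓ_i−1) = 343−7 = 336; sign = (−1)^336 = +1.

+1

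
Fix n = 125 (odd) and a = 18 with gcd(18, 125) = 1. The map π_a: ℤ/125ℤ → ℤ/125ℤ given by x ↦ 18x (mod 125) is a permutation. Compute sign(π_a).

-1

Orbit of 82 under x↦18x: [82, 101, 68, 99, 32, 76, 118]… (length divides ord_125(18)).
π_18 has 12 disjoint cycles with lengths [20, 20, 20, 20, 20, 4, 4, 4, 4, 4, 4, 1] on {0,…,124}.
With 12 cycles on 125 points, sign = (−1)^{125−12} = -1.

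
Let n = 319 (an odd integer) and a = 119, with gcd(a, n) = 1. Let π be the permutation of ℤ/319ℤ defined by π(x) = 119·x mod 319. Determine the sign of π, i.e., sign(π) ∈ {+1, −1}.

Orbit of 78 under x↦119x: [78, 31, 180, 47, 170, 133, 196]… (length divides ord_319(119)).
6 cycles of lengths [140, 140, 28, 5, 5, 1].
n − c = 319 − 6 = 313; sign = (−1)^313 = -1.
Via Zolotarev, sign(π_{119}) = (119|319) = -1.

-1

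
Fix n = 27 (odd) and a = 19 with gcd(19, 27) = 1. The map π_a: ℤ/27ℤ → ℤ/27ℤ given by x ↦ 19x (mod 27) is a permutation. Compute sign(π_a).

Trace 19: π^k(19) = [19, 10, 1] for k=0..2.
Cycle lengths of π_19 on ℤ/27ℤ: [3, 3, 3, 3, 3, 3, 1, 1, 1, 1, 1, 1, 1, 1, 1]; 15 cycles in total.
Σ(ℓ_i−1) = 27−15 = 12; sign = (−1)^12 = +1.

+1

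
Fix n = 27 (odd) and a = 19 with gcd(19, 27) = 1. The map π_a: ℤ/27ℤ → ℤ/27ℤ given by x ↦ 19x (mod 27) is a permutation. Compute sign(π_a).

Start at x=10: 10 → 1 → 19 → 10 (one orbit).
π_19 has 15 disjoint cycles with lengths [3, 3, 3, 3, 3, 3, 1, 1, 1, 1, 1, 1, 1, 1, 1] on {0,…,26}.
27 − 15 = 12 transpositions; sign(π) = (−1)^12 = +1.
The Jacobi symbol (19|27) = +1 (Zolotarev) agrees.

+1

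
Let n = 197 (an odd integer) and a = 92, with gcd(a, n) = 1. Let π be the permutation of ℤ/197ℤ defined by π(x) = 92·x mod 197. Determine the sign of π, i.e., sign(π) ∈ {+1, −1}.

Start at x=169: 169 → 182 → 196 → 105 → 7 → 53 → 148 → … (one orbit).
Cycle lengths of π_92 on ℤ/197ℤ: [98, 98, 1]; 3 cycles in total.
With 3 cycles on 197 points, sign = (−1)^{197−3} = +1.
The Jacobi symbol (92|197) = +1 (Zolotarev) agrees.

+1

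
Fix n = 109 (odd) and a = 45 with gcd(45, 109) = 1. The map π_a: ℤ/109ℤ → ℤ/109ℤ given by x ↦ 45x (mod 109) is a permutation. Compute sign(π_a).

+1

Orbit of 45 under x↦45x: [45, 63, 1]… (length divides ord_109(45)).
Cycle type of π: 3×36 + 1; total 37 cycles.
109 − 37 = 72 transpositions; sign(π) = (−1)^72 = +1.
Zolotarev: (45|109) = +1, matching the cycle-count sign.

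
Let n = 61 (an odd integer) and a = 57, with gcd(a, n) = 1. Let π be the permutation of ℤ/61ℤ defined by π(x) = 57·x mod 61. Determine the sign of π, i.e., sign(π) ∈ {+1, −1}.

+1

Orbit of 22 under x↦57x: [22, 34, 47, 56, 20, 42, 15]… (length divides ord_61(57)).
Cycle type of π: 15×4 + 1; total 5 cycles.
n − c = 61 − 5 = 56; sign = (−1)^56 = +1.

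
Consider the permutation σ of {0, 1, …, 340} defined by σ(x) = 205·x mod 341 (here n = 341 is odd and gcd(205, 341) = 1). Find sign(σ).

Start at x=163: 163 → 338 → 67 → 95 → 38 → 288 → 47 → … (one orbit).
Cycle lengths of π_205 on ℤ/341ℤ: [30, 30, 30, 30, 30, 30, 30, 30, 30, 30, 15, 15, 10, 1]; 14 cycles in total.
With 14 cycles on 341 points, sign = (−1)^{341−14} = -1.
Via Zolotarev, sign(π_{205}) = (205|341) = -1.

-1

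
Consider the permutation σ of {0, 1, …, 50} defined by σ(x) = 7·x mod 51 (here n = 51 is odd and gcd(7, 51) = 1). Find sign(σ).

Start at x=4: 4 → 28 → 43 → 46 → 16 → 10 → 19 → … (one orbit).
π_7 has 6 disjoint cycles with lengths [16, 16, 16, 1, 1, 1] on {0,…,50}.
sign(π) = (−1)^{n − #cycles} = (−1)^{51−6} = (−1)^45 = -1.
(7|51)_J = -1 (Zolotarev's lemma cross-check).

-1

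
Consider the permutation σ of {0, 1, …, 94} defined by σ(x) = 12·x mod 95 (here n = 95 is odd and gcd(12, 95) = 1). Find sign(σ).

+1

Start at x=1: 1 → 12 → 49 → 18 → 26 → 27 → 39 → … (one orbit).
π_12 has 11 disjoint cycles with lengths [12, 12, 12, 12, 12, 12, 6, 6, 6, 4, 1] on {0,…,94}.
n − c = 95 − 11 = 84; sign = (−1)^84 = +1.
(12|95)_J = +1 (Zolotarev's lemma cross-check).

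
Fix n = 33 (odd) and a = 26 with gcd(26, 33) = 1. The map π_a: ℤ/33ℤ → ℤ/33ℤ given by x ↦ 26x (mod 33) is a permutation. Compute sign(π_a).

Orbit of 20 under x↦26x: [20, 25, 23, 4, 5, 31, 14]… (length divides ord_33(26)).
π_26 has 6 disjoint cycles with lengths [10, 10, 5, 5, 2, 1] on {0,…,32}.
With 6 cycles on 33 points, sign = (−1)^{33−6} = -1.

-1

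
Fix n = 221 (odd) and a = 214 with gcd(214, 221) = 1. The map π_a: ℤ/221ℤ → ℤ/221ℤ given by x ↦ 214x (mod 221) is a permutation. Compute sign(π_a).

+1

Trace 43: π^k(43) = [43, 141, 118, 58, 36, 190, 217] for k=0..6.
Cycle type of π: 48×4 + 16 + 12 + 1; total 7 cycles.
221 − 7 = 214 transpositions; sign(π) = (−1)^214 = +1.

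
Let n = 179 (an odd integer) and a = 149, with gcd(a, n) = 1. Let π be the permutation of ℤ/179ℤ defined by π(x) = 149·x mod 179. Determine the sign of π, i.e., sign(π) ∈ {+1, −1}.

+1

Trace 124: π^k(124) = [124, 39, 83, 16, 57, 80, 106] for k=0..6.
The orbit structure of x ↦ 149x mod 179: 3 orbits of sizes [89, 89, 1].
sign(π) = (−1)^{n − #cycles} = (−1)^{179−3} = (−1)^176 = +1.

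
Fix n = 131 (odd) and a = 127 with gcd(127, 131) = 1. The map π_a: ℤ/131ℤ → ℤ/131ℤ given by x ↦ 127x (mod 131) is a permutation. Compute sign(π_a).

-1

Start at x=95: 95 → 13 → 79 → 77 → 85 → 53 → 50 → … (one orbit).
Decompose π into cycles: lengths [130, 1] (2 cycles, including the fixed point 0).
n − c = 131 − 2 = 129; sign = (−1)^129 = -1.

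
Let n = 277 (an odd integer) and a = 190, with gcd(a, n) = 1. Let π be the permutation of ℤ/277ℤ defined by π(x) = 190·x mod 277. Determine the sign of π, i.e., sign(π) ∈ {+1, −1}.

Start at x=207: 207 → 273 → 71 → 194 → 19 → 9 → 48 → … (one orbit).
The orbit structure of x ↦ 190x mod 277: 5 orbits of sizes [69, 69, 69, 69, 1].
5 cycles on 277: each ℓ→(−1)^(ℓ−1), product (−1)^272 = +1.
The Jacobi symbol (190|277) = +1 (Zolotarev) agrees.

+1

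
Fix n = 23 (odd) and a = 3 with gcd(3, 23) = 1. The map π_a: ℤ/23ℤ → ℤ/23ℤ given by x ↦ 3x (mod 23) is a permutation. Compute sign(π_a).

Start at x=3: 3 → 9 → 4 → 12 → 13 → 16 → 2 → … (one orbit).
Cycle type of π: 11×2 + 1; total 3 cycles.
3 cycles on 23: each ℓ→(−1)^(ℓ−1), product (−1)^20 = +1.
Via Zolotarev, sign(π_{3}) = (3|23) = +1.

+1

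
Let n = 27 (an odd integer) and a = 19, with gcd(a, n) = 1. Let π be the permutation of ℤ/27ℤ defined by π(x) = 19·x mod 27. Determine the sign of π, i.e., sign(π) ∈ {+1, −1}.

+1

Orbit of 19 under x↦19x: [19, 10, 1]… (length divides ord_27(19)).
Cycle type of π: 3×6 + 1×9; total 15 cycles.
n − c = 27 − 15 = 12; sign = (−1)^12 = +1.
Check: (19/27) = +1 by Zolotarev.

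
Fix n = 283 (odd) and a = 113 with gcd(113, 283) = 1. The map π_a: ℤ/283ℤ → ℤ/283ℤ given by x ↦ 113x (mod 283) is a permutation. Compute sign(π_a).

+1

Start at x=228: 228 → 11 → 111 → 91 → 95 → 264 → 117 → … (one orbit).
Cycle type of π: 141×2 + 1; total 3 cycles.
n − c = 283 − 3 = 280; sign = (−1)^280 = +1.
The Jacobi symbol (113|283) = +1 (Zolotarev) agrees.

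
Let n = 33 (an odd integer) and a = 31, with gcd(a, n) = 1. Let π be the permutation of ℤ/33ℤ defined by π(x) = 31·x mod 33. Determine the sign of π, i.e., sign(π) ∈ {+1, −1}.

Orbit of 1 under x↦31x: [1, 31, 4, 25, 16]… (length divides ord_33(31)).
Decompose π into cycles: lengths [5, 5, 5, 5, 5, 5, 1, 1, 1] (9 cycles, including the fixed point 0).
9 cycles on 33: each ℓ→(−1)^(ℓ−1), product (−1)^24 = +1.

+1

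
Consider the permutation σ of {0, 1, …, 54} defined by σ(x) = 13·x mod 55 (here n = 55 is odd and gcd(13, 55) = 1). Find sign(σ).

+1

Orbit of 43 under x↦13x: [43, 9, 7, 36, 28, 34, 2]… (length divides ord_55(13)).
π_13 has 5 disjoint cycles with lengths [20, 20, 10, 4, 1] on {0,…,54}.
55 − 5 = 50 transpositions; sign(π) = (−1)^50 = +1.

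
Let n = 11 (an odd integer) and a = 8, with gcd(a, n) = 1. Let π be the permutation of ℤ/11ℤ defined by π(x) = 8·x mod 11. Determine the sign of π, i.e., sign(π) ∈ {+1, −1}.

-1

Trace 5: π^k(5) = [5, 7, 1, 8, 9, 6, 4] for k=0..6.
Decompose π into cycles: lengths [10, 1] (2 cycles, including the fixed point 0).
11 − 2 = 9 transpositions; sign(π) = (−1)^9 = -1.
(8|11)_J = -1 (Zolotarev's lemma cross-check).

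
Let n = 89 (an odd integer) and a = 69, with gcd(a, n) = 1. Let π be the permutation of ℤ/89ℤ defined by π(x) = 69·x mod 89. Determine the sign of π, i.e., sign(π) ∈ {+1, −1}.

Start at x=40: 40 → 1 → 69 → 44 → 10 → 67 → 84 → … (one orbit).
π_69 has 3 disjoint cycles with lengths [44, 44, 1] on {0,…,88}.
With 3 cycles on 89 points, sign = (−1)^{89−3} = +1.
(69|89)_J = +1 (Zolotarev's lemma cross-check).

+1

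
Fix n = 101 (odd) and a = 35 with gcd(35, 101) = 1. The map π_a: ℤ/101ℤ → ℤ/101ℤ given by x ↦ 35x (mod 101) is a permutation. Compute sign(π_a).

Trace 40: π^k(40) = [40, 87, 15, 20, 94, 58, 10] for k=0..6.
Cycle type of π: 100 + 1; total 2 cycles.
Σ(ℓ_i−1) = 101−2 = 99; sign = (−1)^99 = -1.
The Jacobi symbol (35|101) = -1 (Zolotarev) agrees.

-1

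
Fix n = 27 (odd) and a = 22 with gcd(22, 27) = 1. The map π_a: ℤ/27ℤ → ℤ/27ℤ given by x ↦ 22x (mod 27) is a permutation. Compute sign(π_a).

Trace 4: π^k(4) = [4, 7, 19, 13, 16, 1, 22] for k=0..6.
Cycle type of π: 9×2 + 3×2 + 1×3; total 7 cycles.
7 cycles on 27: each ℓ→(−1)^(ℓ−1), product (−1)^20 = +1.
(22|27)_J = +1 (Zolotarev's lemma cross-check).

+1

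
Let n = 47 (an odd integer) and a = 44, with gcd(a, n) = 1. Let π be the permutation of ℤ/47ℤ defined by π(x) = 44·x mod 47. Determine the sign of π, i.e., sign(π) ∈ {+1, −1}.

-1

Trace 36: π^k(36) = [36, 33, 42, 15, 2, 41, 18] for k=0..6.
The orbit structure of x ↦ 44x mod 47: 2 orbits of sizes [46, 1].
n − c = 47 − 2 = 45; sign = (−1)^45 = -1.
(44|47)_J = -1 (Zolotarev's lemma cross-check).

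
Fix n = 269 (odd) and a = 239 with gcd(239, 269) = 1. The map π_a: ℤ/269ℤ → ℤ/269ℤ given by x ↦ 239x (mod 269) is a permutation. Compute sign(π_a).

Orbit of 220 under x↦239x: [220, 125, 16, 58, 143, 14, 118]… (length divides ord_269(239)).
Cycle lengths of π_239 on ℤ/269ℤ: [67, 67, 67, 67, 1]; 5 cycles in total.
sign(π) = (−1)^{n − #cycles} = (−1)^{269−5} = (−1)^264 = +1.

+1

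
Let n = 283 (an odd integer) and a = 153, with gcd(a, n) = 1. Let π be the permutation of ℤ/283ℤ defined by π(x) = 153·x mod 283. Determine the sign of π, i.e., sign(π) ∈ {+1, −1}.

Orbit of 274 under x↦153x: [274, 38, 154, 73, 132, 103, 194]… (length divides ord_283(153)).
Cycle lengths of π_153 on ℤ/283ℤ: [282, 1]; 2 cycles in total.
With 2 cycles on 283 points, sign = (−1)^{283−2} = -1.

-1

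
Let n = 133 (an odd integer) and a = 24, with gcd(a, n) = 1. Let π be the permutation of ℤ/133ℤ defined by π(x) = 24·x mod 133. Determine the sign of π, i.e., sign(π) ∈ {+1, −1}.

-1

Orbit of 44 under x↦24x: [44, 125, 74, 47, 64, 73, 23]… (length divides ord_133(24)).
Decompose π into cycles: lengths [18, 18, 18, 18, 18, 18, 9, 9, 6, 1] (10 cycles, including the fixed point 0).
133 − 10 = 123 transpositions; sign(π) = (−1)^123 = -1.
The Jacobi symbol (24|133) = -1 (Zolotarev) agrees.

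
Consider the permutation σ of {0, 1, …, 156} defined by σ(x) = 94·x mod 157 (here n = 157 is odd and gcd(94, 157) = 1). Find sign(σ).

Start at x=32: 32 → 25 → 152 → 1 → 94 → 44 → 54 → … (one orbit).
2 cycles of lengths [156, 1].
157 − 2 = 155 transpositions; sign(π) = (−1)^155 = -1.
(94|157)_J = -1 (Zolotarev's lemma cross-check).

-1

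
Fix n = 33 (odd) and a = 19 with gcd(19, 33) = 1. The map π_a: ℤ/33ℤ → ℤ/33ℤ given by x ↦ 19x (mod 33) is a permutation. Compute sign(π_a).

Trace 10: π^k(10) = [10, 25, 13, 16, 7, 1, 19] for k=0..6.
Decompose π into cycles: lengths [10, 10, 10, 1, 1, 1] (6 cycles, including the fixed point 0).
With 6 cycles on 33 points, sign = (−1)^{33−6} = -1.
Check: (19/33) = -1 by Zolotarev.

-1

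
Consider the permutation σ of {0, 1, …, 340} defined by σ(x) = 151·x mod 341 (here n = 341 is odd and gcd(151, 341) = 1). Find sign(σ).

Orbit of 340 under x↦151x: [340, 190, 46, 126, 271, 1, 151]… (length divides ord_341(151)).
Cycle lengths of π_151 on ℤ/341ℤ: [10, 10, 10, 10, 10, 10, 10, 10, 10, 10, 10, 10, 10, 10, 10, 10, 10, 10, 10, 10, 10, 10, 10, 10, 10, 10, 10, 10, 10, 10, 10, 10, 10, 10, 1]; 35 cycles in total.
341 − 35 = 306 transpositions; sign(π) = (−1)^306 = +1.

+1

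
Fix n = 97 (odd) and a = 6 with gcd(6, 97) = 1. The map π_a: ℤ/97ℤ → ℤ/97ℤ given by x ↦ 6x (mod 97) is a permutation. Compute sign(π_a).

+1

Start at x=61: 61 → 75 → 62 → 81 → 1 → 6 → 36 → … (one orbit).
Decompose π into cycles: lengths [12, 12, 12, 12, 12, 12, 12, 12, 1] (9 cycles, including the fixed point 0).
n − c = 97 − 9 = 88; sign = (−1)^88 = +1.
Via Zolotarev, sign(π_{6}) = (6|97) = +1.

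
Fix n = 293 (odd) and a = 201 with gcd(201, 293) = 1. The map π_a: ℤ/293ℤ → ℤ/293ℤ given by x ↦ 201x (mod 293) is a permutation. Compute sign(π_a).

-1

Start at x=187: 187 → 83 → 275 → 191 → 8 → 143 → 29 → … (one orbit).
Cycle type of π: 292 + 1; total 2 cycles.
With 2 cycles on 293 points, sign = (−1)^{293−2} = -1.
Via Zolotarev, sign(π_{201}) = (201|293) = -1.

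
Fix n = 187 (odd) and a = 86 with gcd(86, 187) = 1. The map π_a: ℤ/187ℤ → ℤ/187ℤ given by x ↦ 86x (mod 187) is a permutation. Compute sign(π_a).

+1

Start at x=137: 137 → 1 → 86 → 103 → 69 → 137 (one orbit).
Decompose π into cycles: lengths [5, 5, 5, 5, 5, 5, 5, 5, 5, 5, 5, 5, 5, 5, 5, 5, 5, 5, 5, 5, 5, 5, 5, 5, 5, 5, 5, 5, 5, 5, 5, 5, 5, 5, 1, 1, 1, 1, 1, 1, 1, 1, 1, 1, 1, 1, 1, 1, 1, 1, 1] (51 cycles, including the fixed point 0).
n − c = 187 − 51 = 136; sign = (−1)^136 = +1.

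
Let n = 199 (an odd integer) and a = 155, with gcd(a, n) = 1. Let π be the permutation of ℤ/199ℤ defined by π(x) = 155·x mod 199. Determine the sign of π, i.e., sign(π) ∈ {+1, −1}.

+1

Start at x=132: 132 → 162 → 36 → 8 → 46 → 165 → 103 → … (one orbit).
The orbit structure of x ↦ 155x mod 199: 3 orbits of sizes [99, 99, 1].
sign(π) = (−1)^{n − #cycles} = (−1)^{199−3} = (−1)^196 = +1.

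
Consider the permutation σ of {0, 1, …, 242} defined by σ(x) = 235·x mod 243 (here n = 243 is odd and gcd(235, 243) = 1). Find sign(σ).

Orbit of 181 under x↦235x: [181, 10, 163, 154, 226, 136, 127]… (length divides ord_243(235)).
Cycle lengths of π_235 on ℤ/243ℤ: [27, 27, 27, 27, 27, 27, 9, 9, 9, 9, 9, 9, 3, 3, 3, 3, 3, 3, 1, 1, 1, 1, 1, 1, 1, 1, 1]; 27 cycles in total.
243 − 27 = 216 transpositions; sign(π) = (−1)^216 = +1.
(235|243)_J = +1 (Zolotarev's lemma cross-check).

+1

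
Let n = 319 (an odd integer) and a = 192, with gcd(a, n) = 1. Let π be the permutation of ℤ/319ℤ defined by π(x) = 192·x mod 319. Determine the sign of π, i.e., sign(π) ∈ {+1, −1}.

Trace 23: π^k(23) = [23, 269, 289, 301, 53, 287, 236] for k=0..6.
6 cycles of lengths [140, 140, 28, 5, 5, 1].
sign(π) = (−1)^{n − #cycles} = (−1)^{319−6} = (−1)^313 = -1.

-1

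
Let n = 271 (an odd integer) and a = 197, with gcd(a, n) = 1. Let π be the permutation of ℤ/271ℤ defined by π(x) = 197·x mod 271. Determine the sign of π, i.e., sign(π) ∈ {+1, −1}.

-1

Start at x=107: 107 → 212 → 30 → 219 → 54 → 69 → 43 → … (one orbit).
The orbit structure of x ↦ 197x mod 271: 2 orbits of sizes [270, 1].
n − c = 271 − 2 = 269; sign = (−1)^269 = -1.
(197|271)_J = -1 (Zolotarev's lemma cross-check).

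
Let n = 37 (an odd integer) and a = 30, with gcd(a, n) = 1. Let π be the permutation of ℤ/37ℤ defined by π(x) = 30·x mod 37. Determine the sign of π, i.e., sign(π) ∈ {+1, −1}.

Start at x=1: 1 → 30 → 12 → 27 → 33 → 28 → 26 → … (one orbit).
π_30 has 3 disjoint cycles with lengths [18, 18, 1] on {0,…,36}.
Σ(ℓ_i−1) = 37−3 = 34; sign = (−1)^34 = +1.
Zolotarev: (30|37) = +1, matching the cycle-count sign.

+1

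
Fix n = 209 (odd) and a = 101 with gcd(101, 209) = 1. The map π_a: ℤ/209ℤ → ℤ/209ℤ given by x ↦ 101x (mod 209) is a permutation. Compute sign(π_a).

-1

Start at x=191: 191 → 63 → 93 → 197 → 42 → 62 → 201 → … (one orbit).
Cycle lengths of π_101 on ℤ/209ℤ: [90, 90, 10, 9, 9, 1]; 6 cycles in total.
With 6 cycles on 209 points, sign = (−1)^{209−6} = -1.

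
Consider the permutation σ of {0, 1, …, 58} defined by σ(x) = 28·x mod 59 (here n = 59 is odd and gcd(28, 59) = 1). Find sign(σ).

Start at x=17: 17 → 4 → 53 → 9 → 16 → 35 → 36 → … (one orbit).
π_28 has 3 disjoint cycles with lengths [29, 29, 1] on {0,…,58}.
With 3 cycles on 59 points, sign = (−1)^{59−3} = +1.
(28|59)_J = +1 (Zolotarev's lemma cross-check).

+1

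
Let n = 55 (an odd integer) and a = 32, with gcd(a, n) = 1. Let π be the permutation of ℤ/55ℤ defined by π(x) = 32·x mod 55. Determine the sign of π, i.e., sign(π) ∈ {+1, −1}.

+1

Start at x=1: 1 → 32 → 34 → 43 → 1 (one orbit).
Cycle lengths of π_32 on ℤ/55ℤ: [4, 4, 4, 4, 4, 4, 4, 4, 4, 4, 4, 2, 2, 2, 2, 2, 1]; 17 cycles in total.
n − c = 55 − 17 = 38; sign = (−1)^38 = +1.
(32|55)_J = +1 (Zolotarev's lemma cross-check).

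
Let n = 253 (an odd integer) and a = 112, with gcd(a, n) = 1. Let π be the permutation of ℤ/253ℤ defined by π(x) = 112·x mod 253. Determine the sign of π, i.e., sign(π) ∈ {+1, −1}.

Trace 107: π^k(107) = [107, 93, 43, 9, 249, 58, 171] for k=0..6.
Decompose π into cycles: lengths [110, 110, 22, 10, 1] (5 cycles, including the fixed point 0).
Σ(ℓ_i−1) = 253−5 = 248; sign = (−1)^248 = +1.
Via Zolotarev, sign(π_{112}) = (112|253) = +1.

+1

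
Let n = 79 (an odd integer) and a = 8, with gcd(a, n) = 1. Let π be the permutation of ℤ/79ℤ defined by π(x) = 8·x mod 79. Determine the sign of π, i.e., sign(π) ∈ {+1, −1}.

+1

Orbit of 64 under x↦8x: [64, 38, 67, 62, 22, 18, 65]… (length divides ord_79(8)).
Decompose π into cycles: lengths [13, 13, 13, 13, 13, 13, 1] (7 cycles, including the fixed point 0).
With 7 cycles on 79 points, sign = (−1)^{79−7} = +1.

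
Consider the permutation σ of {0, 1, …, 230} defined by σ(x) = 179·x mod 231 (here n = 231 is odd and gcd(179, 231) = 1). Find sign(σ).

-1

Orbit of 212 under x↦179x: [212, 64, 137, 37, 155, 25, 86]… (length divides ord_231(179)).
18 cycles of lengths [30, 30, 30, 30, 15, 15, 15, 15, 10, 10, 6, 6, 5, 5, 3, 3, 2, 1].
231 − 18 = 213 transpositions; sign(π) = (−1)^213 = -1.
Zolotarev: (179|231) = -1, matching the cycle-count sign.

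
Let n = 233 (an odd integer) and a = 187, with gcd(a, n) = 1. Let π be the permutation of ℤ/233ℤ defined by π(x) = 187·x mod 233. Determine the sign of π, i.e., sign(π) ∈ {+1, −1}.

+1

Trace 16: π^k(16) = [16, 196, 71, 229, 184, 157, 1] for k=0..6.
Decompose π into cycles: lengths [58, 58, 58, 58, 1] (5 cycles, including the fixed point 0).
5 cycles on 233: each ℓ→(−1)^(ℓ−1), product (−1)^228 = +1.
Check: (187/233) = +1 by Zolotarev.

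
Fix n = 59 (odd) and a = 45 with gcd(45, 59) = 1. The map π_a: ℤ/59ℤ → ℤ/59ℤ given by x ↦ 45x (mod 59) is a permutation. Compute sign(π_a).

+1

Orbit of 53 under x↦45x: [53, 25, 4, 3, 17, 57, 28]… (length divides ord_59(45)).
3 cycles of lengths [29, 29, 1].
sign(π) = (−1)^{n − #cycles} = (−1)^{59−3} = (−1)^56 = +1.
Via Zolotarev, sign(π_{45}) = (45|59) = +1.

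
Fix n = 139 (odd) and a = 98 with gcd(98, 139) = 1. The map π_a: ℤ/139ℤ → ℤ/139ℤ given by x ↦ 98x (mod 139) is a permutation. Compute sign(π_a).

Trace 45: π^k(45) = [45, 101, 29, 62, 99, 111, 36] for k=0..6.
Decompose π into cycles: lengths [138, 1] (2 cycles, including the fixed point 0).
Σ(ℓ_i−1) = 139−2 = 137; sign = (−1)^137 = -1.
The Jacobi symbol (98|139) = -1 (Zolotarev) agrees.

-1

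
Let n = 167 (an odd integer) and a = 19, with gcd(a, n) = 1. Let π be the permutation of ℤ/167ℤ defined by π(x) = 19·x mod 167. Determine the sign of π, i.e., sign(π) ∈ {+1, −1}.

+1

Orbit of 24 under x↦19x: [24, 122, 147, 121, 128, 94, 116]… (length divides ord_167(19)).
Decompose π into cycles: lengths [83, 83, 1] (3 cycles, including the fixed point 0).
With 3 cycles on 167 points, sign = (−1)^{167−3} = +1.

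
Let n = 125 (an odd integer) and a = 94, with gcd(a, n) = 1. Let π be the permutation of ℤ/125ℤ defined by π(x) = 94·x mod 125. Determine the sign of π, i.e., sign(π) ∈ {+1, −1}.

+1

Start at x=89: 89 → 116 → 29 → 101 → 119 → 61 → 109 → … (one orbit).
7 cycles of lengths [50, 50, 10, 10, 2, 2, 1].
7 cycles on 125: each ℓ→(−1)^(ℓ−1), product (−1)^118 = +1.
Check: (94/125) = +1 by Zolotarev.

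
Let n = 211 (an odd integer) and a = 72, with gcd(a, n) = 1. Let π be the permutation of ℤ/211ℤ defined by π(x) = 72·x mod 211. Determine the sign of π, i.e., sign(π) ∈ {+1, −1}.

Trace 115: π^k(115) = [115, 51, 85, 1, 72, 120, 200] for k=0..6.
π_72 has 2 disjoint cycles with lengths [210, 1] on {0,…,210}.
With 2 cycles on 211 points, sign = (−1)^{211−2} = -1.
Check: (72/211) = -1 by Zolotarev.

-1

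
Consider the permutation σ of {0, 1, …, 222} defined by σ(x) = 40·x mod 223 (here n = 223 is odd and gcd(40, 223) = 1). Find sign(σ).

Start at x=40: 40 → 39 → 222 → 183 → 184 → 1 → 40 (one orbit).
π_40 has 38 disjoint cycles with lengths [6, 6, 6, 6, 6, 6, 6, 6, 6, 6, 6, 6, 6, 6, 6, 6, 6, 6, 6, 6, 6, 6, 6, 6, 6, 6, 6, 6, 6, 6, 6, 6, 6, 6, 6, 6, 6, 1] on {0,…,222}.
38 cycles on 223: each ℓ→(−1)^(ℓ−1), product (−1)^185 = -1.
Zolotarev: (40|223) = -1, matching the cycle-count sign.

-1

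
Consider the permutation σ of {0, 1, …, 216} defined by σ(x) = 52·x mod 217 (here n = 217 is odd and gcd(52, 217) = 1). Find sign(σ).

Start at x=115: 115 → 121 → 216 → 165 → 117 → 8 → 199 → … (one orbit).
The orbit structure of x ↦ 52x mod 217: 9 orbits of sizes [30, 30, 30, 30, 30, 30, 30, 6, 1].
sign(π) = (−1)^{n − #cycles} = (−1)^{217−9} = (−1)^208 = +1.
Via Zolotarev, sign(π_{52}) = (52|217) = +1.

+1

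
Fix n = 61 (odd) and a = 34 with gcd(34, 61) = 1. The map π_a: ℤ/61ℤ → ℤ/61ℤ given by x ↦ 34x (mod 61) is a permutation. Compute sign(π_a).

Trace 1: π^k(1) = [1, 34, 58, 20, 9] for k=0..4.
13 cycles of lengths [5, 5, 5, 5, 5, 5, 5, 5, 5, 5, 5, 5, 1].
61 − 13 = 48 transpositions; sign(π) = (−1)^48 = +1.
(34|61)_J = +1 (Zolotarev's lemma cross-check).

+1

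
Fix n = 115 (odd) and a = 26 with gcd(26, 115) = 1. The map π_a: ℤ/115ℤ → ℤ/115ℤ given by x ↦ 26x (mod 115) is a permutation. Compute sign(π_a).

Orbit of 81 under x↦26x: [81, 36, 16, 71, 6, 41, 31]… (length divides ord_115(26)).
π_26 has 15 disjoint cycles with lengths [11, 11, 11, 11, 11, 11, 11, 11, 11, 11, 1, 1, 1, 1, 1] on {0,…,114}.
115 − 15 = 100 transpositions; sign(π) = (−1)^100 = +1.
Check: (26/115) = +1 by Zolotarev.

+1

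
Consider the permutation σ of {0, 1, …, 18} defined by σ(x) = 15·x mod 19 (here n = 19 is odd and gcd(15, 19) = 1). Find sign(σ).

-1

Trace 2: π^k(2) = [2, 11, 13, 5, 18, 4, 3] for k=0..6.
Cycle lengths of π_15 on ℤ/19ℤ: [18, 1]; 2 cycles in total.
Σ(ℓ_i−1) = 19−2 = 17; sign = (−1)^17 = -1.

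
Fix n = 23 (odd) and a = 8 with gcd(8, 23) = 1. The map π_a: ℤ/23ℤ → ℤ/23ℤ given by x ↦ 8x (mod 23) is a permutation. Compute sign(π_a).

Start at x=6: 6 → 2 → 16 → 13 → 12 → 4 → 9 → … (one orbit).
The orbit structure of x ↦ 8x mod 23: 3 orbits of sizes [11, 11, 1].
n − c = 23 − 3 = 20; sign = (−1)^20 = +1.
Check: (8/23) = +1 by Zolotarev.

+1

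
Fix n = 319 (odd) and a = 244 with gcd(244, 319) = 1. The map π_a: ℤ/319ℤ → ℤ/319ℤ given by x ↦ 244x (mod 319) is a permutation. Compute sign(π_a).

+1

Start at x=262: 262 → 128 → 289 → 17 → 1 → 244 → 202 → … (one orbit).
Cycle lengths of π_244 on ℤ/319ℤ: [20, 20, 20, 20, 20, 20, 20, 20, 20, 20, 20, 20, 20, 20, 10, 4, 4, 4, 4, 4, 4, 4, 1]; 23 cycles in total.
sign(π) = (−1)^{n − #cycles} = (−1)^{319−23} = (−1)^296 = +1.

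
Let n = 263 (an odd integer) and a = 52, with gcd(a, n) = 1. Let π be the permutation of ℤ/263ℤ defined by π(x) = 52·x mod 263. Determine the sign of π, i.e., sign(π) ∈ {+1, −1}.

+1

Start at x=156: 156 → 222 → 235 → 122 → 32 → 86 → 1 → … (one orbit).
3 cycles of lengths [131, 131, 1].
n − c = 263 − 3 = 260; sign = (−1)^260 = +1.
Zolotarev: (52|263) = +1, matching the cycle-count sign.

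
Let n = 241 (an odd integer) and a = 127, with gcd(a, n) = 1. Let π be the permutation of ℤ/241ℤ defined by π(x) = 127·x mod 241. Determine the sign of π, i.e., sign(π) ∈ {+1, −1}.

Start at x=80: 80 → 38 → 6 → 39 → 133 → 21 → 16 → … (one orbit).
The orbit structure of x ↦ 127x mod 241: 2 orbits of sizes [240, 1].
n − c = 241 − 2 = 239; sign = (−1)^239 = -1.

-1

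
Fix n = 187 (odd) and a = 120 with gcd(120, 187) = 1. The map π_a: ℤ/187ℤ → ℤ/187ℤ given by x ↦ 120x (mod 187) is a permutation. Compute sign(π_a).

Orbit of 120 under x↦120x: [120, 1]… (length divides ord_187(120)).
π_120 has 102 disjoint cycles with lengths [2, 2, 2, 2, 2, 2, 2, 2, 2, 2, 2, 2, 2, 2, 2, 2, 2, 2, 2, 2, 2, 2, 2, 2, 2, 2, 2, 2, 2, 2, 2, 2, 2, 2, 2, 2, 2, 2, 2, 2, 2, 2, 2, 2, 2, 2, 2, 2, 2, 2, 2, 2, 2, 2, 2, 2, 2, 2, 2, 2, 2, 2, 2, 2, 2, 2, 2, 2, 2, 2, 2, 2, 2, 2, 2, 2, 2, 2, 2, 2, 2, 2, 2, 2, 2, 1, 1, 1, 1, 1, 1, 1, 1, 1, 1, 1, 1, 1, 1, 1, 1, 1] on {0,…,186}.
With 102 cycles on 187 points, sign = (−1)^{187−102} = -1.
Zolotarev: (120|187) = -1, matching the cycle-count sign.

-1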